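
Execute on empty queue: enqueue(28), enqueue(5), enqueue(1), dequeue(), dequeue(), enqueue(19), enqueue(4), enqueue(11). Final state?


enqueue(28) -> [28]
enqueue(5) -> [28, 5]
enqueue(1) -> [28, 5, 1]
dequeue() returns 28 -> [5, 1]
dequeue() returns 5 -> [1]
enqueue(19) -> [1, 19]
enqueue(4) -> [1, 19, 4]
enqueue(11) -> [1, 19, 4, 11]
Final queue (front to back): [1, 19, 4, 11]


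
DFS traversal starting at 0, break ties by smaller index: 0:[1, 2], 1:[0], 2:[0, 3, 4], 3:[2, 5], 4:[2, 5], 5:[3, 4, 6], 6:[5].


DFS stack-based: start with [0]
Visit order: [0, 1, 2, 3, 5, 4, 6]


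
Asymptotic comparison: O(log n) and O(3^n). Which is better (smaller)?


logarithmic grows slower than exponential (base 3)
O(log n) is asymptotically smaller; O(3^n) grows faster


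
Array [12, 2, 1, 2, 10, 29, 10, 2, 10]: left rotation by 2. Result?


Left rotate by 2: [1, 2, 10, 29, 10, 2, 10, 12, 2]


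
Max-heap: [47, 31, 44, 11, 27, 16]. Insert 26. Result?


Append 26: [47, 31, 44, 11, 27, 16, 26]
Bubble up: no swaps needed
Result: [47, 31, 44, 11, 27, 16, 26]


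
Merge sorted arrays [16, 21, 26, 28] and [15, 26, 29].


Compare heads, take smaller each step.
Merged: [15, 16, 21, 26, 26, 28, 29]


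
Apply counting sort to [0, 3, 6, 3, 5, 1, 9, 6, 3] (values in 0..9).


Count array: [1, 1, 0, 3, 0, 1, 2, 0, 0, 1]
Reconstruct: [0, 1, 3, 3, 3, 5, 6, 6, 9]


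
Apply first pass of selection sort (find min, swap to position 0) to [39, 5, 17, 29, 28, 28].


After one pass: [5, 39, 17, 29, 28, 28]


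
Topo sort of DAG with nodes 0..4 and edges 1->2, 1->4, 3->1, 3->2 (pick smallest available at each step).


Kahn's algorithm, process smallest node first
Order: [0, 3, 1, 2, 4]


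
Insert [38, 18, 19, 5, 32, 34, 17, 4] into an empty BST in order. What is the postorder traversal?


Root = 38; build tree by BST insertion.
Postorder traversal: [4, 17, 5, 34, 32, 19, 18, 38]


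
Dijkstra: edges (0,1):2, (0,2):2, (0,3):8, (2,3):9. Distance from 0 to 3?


Dijkstra from 0:
Distances: {0: 0, 1: 2, 2: 2, 3: 8}
Shortest distance to 3 = 8, path = [0, 3]


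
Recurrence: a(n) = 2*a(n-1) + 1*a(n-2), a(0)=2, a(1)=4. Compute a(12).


Build bottom-up:
...a(10)=11482, a(11)=27720, a(12)=2*27720+1*11482=66922


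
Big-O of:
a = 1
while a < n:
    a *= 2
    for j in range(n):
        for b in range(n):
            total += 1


Per nesting level: O(log n) * O(n) * O(n) = O(n^2 log n)
Complexity: O(n^2 log n)


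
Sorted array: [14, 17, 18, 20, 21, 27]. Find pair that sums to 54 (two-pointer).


Two pointers: lo=0, hi=5
No pair sums to 54


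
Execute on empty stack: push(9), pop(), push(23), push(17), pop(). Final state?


push(9) -> [9]
pop() returns 9 -> []
push(23) -> [23]
push(17) -> [23, 17]
pop() returns 17 -> [23]
Final stack (bottom to top): [23]


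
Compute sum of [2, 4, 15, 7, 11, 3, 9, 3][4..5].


Prefix sums: [0, 2, 6, 21, 28, 39, 42, 51, 54]
Sum[4..5] = prefix[6] - prefix[4] = 42 - 28 = 14


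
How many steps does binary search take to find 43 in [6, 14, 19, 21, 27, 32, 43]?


Search for 43:
[0,6] mid=3 arr[3]=21
[4,6] mid=5 arr[5]=32
[6,6] mid=6 arr[6]=43
Total: 3 comparisons


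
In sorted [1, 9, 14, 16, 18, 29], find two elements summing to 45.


Two pointers: lo=0, hi=5
Found pair: (16, 29) summing to 45


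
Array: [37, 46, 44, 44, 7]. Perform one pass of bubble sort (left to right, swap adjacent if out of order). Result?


After one pass: [37, 44, 44, 7, 46]


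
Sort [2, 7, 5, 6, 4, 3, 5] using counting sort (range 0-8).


Count array: [0, 0, 1, 1, 1, 2, 1, 1, 0]
Reconstruct: [2, 3, 4, 5, 5, 6, 7]


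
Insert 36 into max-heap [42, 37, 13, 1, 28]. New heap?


Append 36: [42, 37, 13, 1, 28, 36]
Bubble up: swap idx 5(36) with idx 2(13)
Result: [42, 37, 36, 1, 28, 13]


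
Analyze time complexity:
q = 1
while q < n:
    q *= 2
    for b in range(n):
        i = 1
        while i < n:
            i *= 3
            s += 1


Per nesting level: O(log n) * O(n) * O(log n) = O(n (log n)^2)
Complexity: O(n (log n)^2)


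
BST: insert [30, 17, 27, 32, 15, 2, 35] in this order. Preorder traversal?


Root = 30; build tree by BST insertion.
Preorder traversal: [30, 17, 15, 2, 27, 32, 35]


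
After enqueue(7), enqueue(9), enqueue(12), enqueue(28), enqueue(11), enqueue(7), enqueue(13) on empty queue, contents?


enqueue(7) -> [7]
enqueue(9) -> [7, 9]
enqueue(12) -> [7, 9, 12]
enqueue(28) -> [7, 9, 12, 28]
enqueue(11) -> [7, 9, 12, 28, 11]
enqueue(7) -> [7, 9, 12, 28, 11, 7]
enqueue(13) -> [7, 9, 12, 28, 11, 7, 13]
Final queue (front to back): [7, 9, 12, 28, 11, 7, 13]


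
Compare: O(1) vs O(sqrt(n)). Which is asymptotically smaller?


constant grows slower than sublinear
O(1) is asymptotically smaller; O(sqrt(n)) grows faster


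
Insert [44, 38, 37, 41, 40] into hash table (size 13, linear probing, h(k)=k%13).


Insertions: 44->slot 5; 38->slot 12; 37->slot 11; 41->slot 2; 40->slot 1
Table: [None, 40, 41, None, None, 44, None, None, None, None, None, 37, 38]


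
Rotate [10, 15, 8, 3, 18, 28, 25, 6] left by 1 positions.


Left rotate by 1: [15, 8, 3, 18, 28, 25, 6, 10]


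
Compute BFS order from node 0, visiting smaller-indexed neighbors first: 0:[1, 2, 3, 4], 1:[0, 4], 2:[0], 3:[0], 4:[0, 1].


BFS queue: start with [0]
Visit order: [0, 1, 2, 3, 4]


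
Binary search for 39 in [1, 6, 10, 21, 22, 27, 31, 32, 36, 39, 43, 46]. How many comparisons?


Search for 39:
[0,11] mid=5 arr[5]=27
[6,11] mid=8 arr[8]=36
[9,11] mid=10 arr[10]=43
[9,9] mid=9 arr[9]=39
Total: 4 comparisons


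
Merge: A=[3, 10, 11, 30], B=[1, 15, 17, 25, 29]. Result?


Compare heads, take smaller each step.
Merged: [1, 3, 10, 11, 15, 17, 25, 29, 30]


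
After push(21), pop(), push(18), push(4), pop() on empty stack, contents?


push(21) -> [21]
pop() returns 21 -> []
push(18) -> [18]
push(4) -> [18, 4]
pop() returns 4 -> [18]
Final stack (bottom to top): [18]


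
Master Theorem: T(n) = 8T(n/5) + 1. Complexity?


a=8, b=5, c=0. log_5(8)=1.292 > c=0. Case 1: O(n^log_b(a)) = O(n^1.292)
Complexity: O(n^1.292)


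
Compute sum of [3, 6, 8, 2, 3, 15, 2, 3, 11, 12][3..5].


Prefix sums: [0, 3, 9, 17, 19, 22, 37, 39, 42, 53, 65]
Sum[3..5] = prefix[6] - prefix[3] = 37 - 17 = 20


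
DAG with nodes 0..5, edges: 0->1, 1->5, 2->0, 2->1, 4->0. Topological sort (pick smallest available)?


Kahn's algorithm, process smallest node first
Order: [2, 3, 4, 0, 1, 5]


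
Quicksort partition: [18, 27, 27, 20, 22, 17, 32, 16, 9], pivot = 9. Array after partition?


Elements <= 9 go left of pivot.
Result: [9, 27, 27, 20, 22, 17, 32, 16, 18], pivot at index 0


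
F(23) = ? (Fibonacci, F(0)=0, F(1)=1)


F(n)=F(n-1)+F(n-2)
...F(21)=10946, F(22)=17711, F(23)=28657


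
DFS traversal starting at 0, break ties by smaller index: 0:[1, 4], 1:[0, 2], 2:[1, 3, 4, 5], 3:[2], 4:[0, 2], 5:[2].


DFS stack-based: start with [0]
Visit order: [0, 1, 2, 3, 4, 5]


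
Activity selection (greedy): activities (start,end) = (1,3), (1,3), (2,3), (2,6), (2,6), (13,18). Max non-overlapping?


Greedy: pick earliest-ending, then skip overlaps.
Selected (2 activities): [(1, 3), (13, 18)]


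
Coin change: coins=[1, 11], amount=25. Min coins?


dp[0]=0; dp[i]=1+min(dp[i-c] for c in coins)
...dp[20]=10, dp[21]=11, dp[22]=2, dp[23]=3, dp[24]=4, dp[25]=5
Minimum coins for 25 = 5


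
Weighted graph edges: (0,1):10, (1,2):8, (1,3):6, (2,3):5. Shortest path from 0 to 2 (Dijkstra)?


Dijkstra from 0:
Distances: {0: 0, 1: 10, 2: 18, 3: 16}
Shortest distance to 2 = 18, path = [0, 1, 2]


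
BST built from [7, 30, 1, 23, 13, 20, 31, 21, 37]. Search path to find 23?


BST root = 7
Search for 23: compare at each node
Path: [7, 30, 23]


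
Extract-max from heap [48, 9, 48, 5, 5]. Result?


Max = 48
Replace root with last, heapify down
Resulting heap: [48, 9, 5, 5]


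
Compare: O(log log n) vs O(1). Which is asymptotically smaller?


constant grows slower than double-logarithmic
O(1) is asymptotically smaller; O(log log n) grows faster


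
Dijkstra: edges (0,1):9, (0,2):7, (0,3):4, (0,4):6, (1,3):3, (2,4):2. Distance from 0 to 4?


Dijkstra from 0:
Distances: {0: 0, 1: 7, 2: 7, 3: 4, 4: 6}
Shortest distance to 4 = 6, path = [0, 4]


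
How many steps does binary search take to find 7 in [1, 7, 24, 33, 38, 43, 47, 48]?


Search for 7:
[0,7] mid=3 arr[3]=33
[0,2] mid=1 arr[1]=7
Total: 2 comparisons


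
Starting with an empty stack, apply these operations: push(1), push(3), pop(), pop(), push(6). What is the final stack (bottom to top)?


push(1) -> [1]
push(3) -> [1, 3]
pop() returns 3 -> [1]
pop() returns 1 -> []
push(6) -> [6]
Final stack (bottom to top): [6]


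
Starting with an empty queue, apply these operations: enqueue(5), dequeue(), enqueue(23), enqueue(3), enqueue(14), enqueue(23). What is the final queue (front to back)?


enqueue(5) -> [5]
dequeue() returns 5 -> []
enqueue(23) -> [23]
enqueue(3) -> [23, 3]
enqueue(14) -> [23, 3, 14]
enqueue(23) -> [23, 3, 14, 23]
Final queue (front to back): [23, 3, 14, 23]


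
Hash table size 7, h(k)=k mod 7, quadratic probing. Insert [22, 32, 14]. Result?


Insertions: 22->slot 1; 32->slot 4; 14->slot 0
Table: [14, 22, None, None, 32, None, None]


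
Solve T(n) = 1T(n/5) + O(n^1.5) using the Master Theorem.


a=1, b=5, c=1.5. log_5(1)=0 < c=1.5. Case 3: O(n^c) = O(n^1.500)
Complexity: O(n^1.500)


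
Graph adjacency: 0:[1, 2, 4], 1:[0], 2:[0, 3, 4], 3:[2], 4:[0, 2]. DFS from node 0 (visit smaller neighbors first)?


DFS stack-based: start with [0]
Visit order: [0, 1, 2, 3, 4]


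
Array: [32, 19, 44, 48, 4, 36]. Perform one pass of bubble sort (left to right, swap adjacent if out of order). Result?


After one pass: [19, 32, 44, 4, 36, 48]


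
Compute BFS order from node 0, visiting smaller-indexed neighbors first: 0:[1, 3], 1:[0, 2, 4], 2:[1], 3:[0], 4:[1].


BFS queue: start with [0]
Visit order: [0, 1, 3, 2, 4]


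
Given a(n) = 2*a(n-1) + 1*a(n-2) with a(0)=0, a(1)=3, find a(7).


Build bottom-up:
...a(5)=87, a(6)=210, a(7)=2*210+1*87=507


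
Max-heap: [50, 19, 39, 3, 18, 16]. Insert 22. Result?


Append 22: [50, 19, 39, 3, 18, 16, 22]
Bubble up: no swaps needed
Result: [50, 19, 39, 3, 18, 16, 22]


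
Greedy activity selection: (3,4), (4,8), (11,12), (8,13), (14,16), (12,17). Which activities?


Greedy: pick earliest-ending, then skip overlaps.
Selected (4 activities): [(3, 4), (4, 8), (11, 12), (14, 16)]


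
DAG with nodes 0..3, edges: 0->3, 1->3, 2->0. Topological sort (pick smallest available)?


Kahn's algorithm, process smallest node first
Order: [1, 2, 0, 3]


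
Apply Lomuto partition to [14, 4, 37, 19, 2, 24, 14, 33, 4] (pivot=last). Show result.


Elements <= 4 go left of pivot.
Result: [4, 2, 4, 19, 14, 24, 14, 33, 37], pivot at index 2


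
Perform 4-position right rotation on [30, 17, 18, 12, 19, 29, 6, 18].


Right rotate by 4: [19, 29, 6, 18, 30, 17, 18, 12]


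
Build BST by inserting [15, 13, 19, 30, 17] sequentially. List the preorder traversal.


Root = 15; build tree by BST insertion.
Preorder traversal: [15, 13, 19, 17, 30]


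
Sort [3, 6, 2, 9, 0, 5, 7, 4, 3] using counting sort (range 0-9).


Count array: [1, 0, 1, 2, 1, 1, 1, 1, 0, 1]
Reconstruct: [0, 2, 3, 3, 4, 5, 6, 7, 9]


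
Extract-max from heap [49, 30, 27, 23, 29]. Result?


Max = 49
Replace root with last, heapify down
Resulting heap: [30, 29, 27, 23]


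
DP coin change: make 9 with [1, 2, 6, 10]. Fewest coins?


dp[0]=0; dp[i]=1+min(dp[i-c] for c in coins)
...dp[4]=2, dp[5]=3, dp[6]=1, dp[7]=2, dp[8]=2, dp[9]=3
Minimum coins for 9 = 3


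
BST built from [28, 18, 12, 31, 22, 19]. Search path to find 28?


BST root = 28
Search for 28: compare at each node
Path: [28]


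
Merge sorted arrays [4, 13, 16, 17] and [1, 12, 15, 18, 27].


Compare heads, take smaller each step.
Merged: [1, 4, 12, 13, 15, 16, 17, 18, 27]


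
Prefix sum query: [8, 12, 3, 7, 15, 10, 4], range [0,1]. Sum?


Prefix sums: [0, 8, 20, 23, 30, 45, 55, 59]
Sum[0..1] = prefix[2] - prefix[0] = 20 - 0 = 20


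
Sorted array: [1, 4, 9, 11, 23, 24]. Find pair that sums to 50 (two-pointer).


Two pointers: lo=0, hi=5
No pair sums to 50


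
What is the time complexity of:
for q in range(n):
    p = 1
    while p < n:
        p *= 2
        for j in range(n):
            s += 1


Per nesting level: O(n) * O(log n) * O(n) = O(n^2 log n)
Complexity: O(n^2 log n)


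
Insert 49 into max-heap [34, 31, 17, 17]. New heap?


Append 49: [34, 31, 17, 17, 49]
Bubble up: swap idx 4(49) with idx 1(31); swap idx 1(49) with idx 0(34)
Result: [49, 34, 17, 17, 31]


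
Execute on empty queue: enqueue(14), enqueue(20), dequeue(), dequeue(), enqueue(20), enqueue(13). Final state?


enqueue(14) -> [14]
enqueue(20) -> [14, 20]
dequeue() returns 14 -> [20]
dequeue() returns 20 -> []
enqueue(20) -> [20]
enqueue(13) -> [20, 13]
Final queue (front to back): [20, 13]


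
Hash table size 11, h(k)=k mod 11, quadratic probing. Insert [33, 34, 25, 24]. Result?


Insertions: 33->slot 0; 34->slot 1; 25->slot 3; 24->slot 2
Table: [33, 34, 24, 25, None, None, None, None, None, None, None]


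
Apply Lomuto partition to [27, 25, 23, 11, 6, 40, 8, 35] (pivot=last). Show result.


Elements <= 35 go left of pivot.
Result: [27, 25, 23, 11, 6, 8, 35, 40], pivot at index 6


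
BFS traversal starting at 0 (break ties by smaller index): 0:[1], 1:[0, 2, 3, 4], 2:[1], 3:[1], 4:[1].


BFS queue: start with [0]
Visit order: [0, 1, 2, 3, 4]


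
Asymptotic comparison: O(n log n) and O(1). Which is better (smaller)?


constant grows slower than linearithmic
O(1) is asymptotically smaller; O(n log n) grows faster


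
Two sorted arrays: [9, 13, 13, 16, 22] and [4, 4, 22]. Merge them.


Compare heads, take smaller each step.
Merged: [4, 4, 9, 13, 13, 16, 22, 22]


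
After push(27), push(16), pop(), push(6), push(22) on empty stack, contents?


push(27) -> [27]
push(16) -> [27, 16]
pop() returns 16 -> [27]
push(6) -> [27, 6]
push(22) -> [27, 6, 22]
Final stack (bottom to top): [27, 6, 22]


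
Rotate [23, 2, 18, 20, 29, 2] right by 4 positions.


Right rotate by 4: [18, 20, 29, 2, 23, 2]


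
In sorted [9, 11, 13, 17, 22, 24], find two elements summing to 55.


Two pointers: lo=0, hi=5
No pair sums to 55


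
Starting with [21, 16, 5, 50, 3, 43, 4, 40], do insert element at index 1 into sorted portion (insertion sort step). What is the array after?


After one pass: [16, 21, 5, 50, 3, 43, 4, 40]


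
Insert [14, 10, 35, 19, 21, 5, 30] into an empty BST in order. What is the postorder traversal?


Root = 14; build tree by BST insertion.
Postorder traversal: [5, 10, 30, 21, 19, 35, 14]


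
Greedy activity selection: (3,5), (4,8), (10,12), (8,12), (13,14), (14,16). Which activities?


Greedy: pick earliest-ending, then skip overlaps.
Selected (4 activities): [(3, 5), (10, 12), (13, 14), (14, 16)]


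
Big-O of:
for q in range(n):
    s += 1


Per nesting level: O(n) = O(n)
Complexity: O(n)


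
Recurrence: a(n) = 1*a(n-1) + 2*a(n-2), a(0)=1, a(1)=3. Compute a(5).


Build bottom-up:
...a(3)=11, a(4)=21, a(5)=1*21+2*11=43


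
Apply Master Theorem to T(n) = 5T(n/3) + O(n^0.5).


a=5, b=3, c=0.5. log_3(5)=1.465 > c=0.5. Case 1: O(n^log_b(a)) = O(n^1.465)
Complexity: O(n^1.465)


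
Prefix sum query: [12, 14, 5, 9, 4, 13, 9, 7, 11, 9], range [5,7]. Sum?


Prefix sums: [0, 12, 26, 31, 40, 44, 57, 66, 73, 84, 93]
Sum[5..7] = prefix[8] - prefix[5] = 73 - 44 = 29


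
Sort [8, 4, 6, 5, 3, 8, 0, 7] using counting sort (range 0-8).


Count array: [1, 0, 0, 1, 1, 1, 1, 1, 2]
Reconstruct: [0, 3, 4, 5, 6, 7, 8, 8]


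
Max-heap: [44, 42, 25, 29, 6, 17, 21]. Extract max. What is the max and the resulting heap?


Max = 44
Replace root with last, heapify down
Resulting heap: [42, 29, 25, 21, 6, 17]


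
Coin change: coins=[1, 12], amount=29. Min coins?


dp[0]=0; dp[i]=1+min(dp[i-c] for c in coins)
...dp[24]=2, dp[25]=3, dp[26]=4, dp[27]=5, dp[28]=6, dp[29]=7
Minimum coins for 29 = 7


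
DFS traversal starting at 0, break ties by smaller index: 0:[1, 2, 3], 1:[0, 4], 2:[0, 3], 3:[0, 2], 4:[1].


DFS stack-based: start with [0]
Visit order: [0, 1, 4, 2, 3]


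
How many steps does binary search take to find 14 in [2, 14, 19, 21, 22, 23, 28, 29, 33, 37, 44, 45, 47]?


Search for 14:
[0,12] mid=6 arr[6]=28
[0,5] mid=2 arr[2]=19
[0,1] mid=0 arr[0]=2
[1,1] mid=1 arr[1]=14
Total: 4 comparisons


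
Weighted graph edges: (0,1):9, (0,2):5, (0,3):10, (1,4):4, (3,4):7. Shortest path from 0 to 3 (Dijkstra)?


Dijkstra from 0:
Distances: {0: 0, 1: 9, 2: 5, 3: 10, 4: 13}
Shortest distance to 3 = 10, path = [0, 3]


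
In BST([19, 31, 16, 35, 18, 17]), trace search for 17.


BST root = 19
Search for 17: compare at each node
Path: [19, 16, 18, 17]


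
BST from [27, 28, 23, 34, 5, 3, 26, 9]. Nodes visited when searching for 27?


BST root = 27
Search for 27: compare at each node
Path: [27]


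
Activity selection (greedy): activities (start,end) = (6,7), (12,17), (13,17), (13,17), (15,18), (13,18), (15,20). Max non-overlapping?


Greedy: pick earliest-ending, then skip overlaps.
Selected (2 activities): [(6, 7), (12, 17)]


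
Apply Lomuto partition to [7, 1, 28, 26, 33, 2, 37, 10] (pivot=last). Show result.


Elements <= 10 go left of pivot.
Result: [7, 1, 2, 10, 33, 28, 37, 26], pivot at index 3


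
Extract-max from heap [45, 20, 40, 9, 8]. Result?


Max = 45
Replace root with last, heapify down
Resulting heap: [40, 20, 8, 9]


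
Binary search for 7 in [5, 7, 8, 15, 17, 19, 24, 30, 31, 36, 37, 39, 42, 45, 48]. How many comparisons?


Search for 7:
[0,14] mid=7 arr[7]=30
[0,6] mid=3 arr[3]=15
[0,2] mid=1 arr[1]=7
Total: 3 comparisons


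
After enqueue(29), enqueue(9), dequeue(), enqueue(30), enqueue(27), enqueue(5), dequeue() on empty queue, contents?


enqueue(29) -> [29]
enqueue(9) -> [29, 9]
dequeue() returns 29 -> [9]
enqueue(30) -> [9, 30]
enqueue(27) -> [9, 30, 27]
enqueue(5) -> [9, 30, 27, 5]
dequeue() returns 9 -> [30, 27, 5]
Final queue (front to back): [30, 27, 5]


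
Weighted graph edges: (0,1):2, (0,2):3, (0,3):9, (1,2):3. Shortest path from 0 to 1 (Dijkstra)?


Dijkstra from 0:
Distances: {0: 0, 1: 2, 2: 3, 3: 9}
Shortest distance to 1 = 2, path = [0, 1]


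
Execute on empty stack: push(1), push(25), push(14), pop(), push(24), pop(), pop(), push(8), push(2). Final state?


push(1) -> [1]
push(25) -> [1, 25]
push(14) -> [1, 25, 14]
pop() returns 14 -> [1, 25]
push(24) -> [1, 25, 24]
pop() returns 24 -> [1, 25]
pop() returns 25 -> [1]
push(8) -> [1, 8]
push(2) -> [1, 8, 2]
Final stack (bottom to top): [1, 8, 2]


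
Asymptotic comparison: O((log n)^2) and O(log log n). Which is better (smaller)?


double-logarithmic grows slower than polylogarithmic
O(log log n) is asymptotically smaller; O((log n)^2) grows faster


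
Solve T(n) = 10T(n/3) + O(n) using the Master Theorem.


a=10, b=3, c=1. log_3(10)=2.096 > c=1. Case 1: O(n^log_b(a)) = O(n^2.096)
Complexity: O(n^2.096)


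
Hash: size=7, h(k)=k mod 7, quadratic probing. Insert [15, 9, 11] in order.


Insertions: 15->slot 1; 9->slot 2; 11->slot 4
Table: [None, 15, 9, None, 11, None, None]


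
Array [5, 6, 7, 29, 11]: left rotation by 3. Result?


Left rotate by 3: [29, 11, 5, 6, 7]


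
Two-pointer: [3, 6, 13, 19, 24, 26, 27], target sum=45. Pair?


Two pointers: lo=0, hi=6
Found pair: (19, 26) summing to 45


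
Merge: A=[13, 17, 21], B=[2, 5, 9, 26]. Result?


Compare heads, take smaller each step.
Merged: [2, 5, 9, 13, 17, 21, 26]


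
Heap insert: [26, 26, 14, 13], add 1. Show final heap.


Append 1: [26, 26, 14, 13, 1]
Bubble up: no swaps needed
Result: [26, 26, 14, 13, 1]


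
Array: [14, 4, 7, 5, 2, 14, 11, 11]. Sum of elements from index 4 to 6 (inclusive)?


Prefix sums: [0, 14, 18, 25, 30, 32, 46, 57, 68]
Sum[4..6] = prefix[7] - prefix[4] = 57 - 30 = 27


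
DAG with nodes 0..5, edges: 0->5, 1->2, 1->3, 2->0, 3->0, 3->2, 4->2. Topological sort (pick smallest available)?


Kahn's algorithm, process smallest node first
Order: [1, 3, 4, 2, 0, 5]


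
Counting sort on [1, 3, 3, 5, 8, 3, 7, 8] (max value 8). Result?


Count array: [0, 1, 0, 3, 0, 1, 0, 1, 2]
Reconstruct: [1, 3, 3, 3, 5, 7, 8, 8]


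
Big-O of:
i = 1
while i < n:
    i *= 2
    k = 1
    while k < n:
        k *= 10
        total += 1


Per nesting level: O(log n) * O(log n) = O((log n)^2)
Complexity: O((log n)^2)


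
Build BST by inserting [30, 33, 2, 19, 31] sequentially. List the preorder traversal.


Root = 30; build tree by BST insertion.
Preorder traversal: [30, 2, 19, 33, 31]


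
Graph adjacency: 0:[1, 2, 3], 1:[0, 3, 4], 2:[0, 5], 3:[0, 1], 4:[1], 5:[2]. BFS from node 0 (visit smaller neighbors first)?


BFS queue: start with [0]
Visit order: [0, 1, 2, 3, 4, 5]


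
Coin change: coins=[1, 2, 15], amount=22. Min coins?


dp[0]=0; dp[i]=1+min(dp[i-c] for c in coins)
...dp[17]=2, dp[18]=3, dp[19]=3, dp[20]=4, dp[21]=4, dp[22]=5
Minimum coins for 22 = 5


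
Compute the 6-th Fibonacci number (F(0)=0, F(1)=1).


F(n)=F(n-1)+F(n-2)
...F(4)=3, F(5)=5, F(6)=8


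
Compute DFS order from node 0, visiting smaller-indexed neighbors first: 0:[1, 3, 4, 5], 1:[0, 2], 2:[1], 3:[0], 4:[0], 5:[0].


DFS stack-based: start with [0]
Visit order: [0, 1, 2, 3, 4, 5]


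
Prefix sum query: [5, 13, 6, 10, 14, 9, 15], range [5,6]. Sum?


Prefix sums: [0, 5, 18, 24, 34, 48, 57, 72]
Sum[5..6] = prefix[7] - prefix[5] = 72 - 48 = 24


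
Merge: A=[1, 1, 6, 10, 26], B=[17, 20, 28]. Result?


Compare heads, take smaller each step.
Merged: [1, 1, 6, 10, 17, 20, 26, 28]


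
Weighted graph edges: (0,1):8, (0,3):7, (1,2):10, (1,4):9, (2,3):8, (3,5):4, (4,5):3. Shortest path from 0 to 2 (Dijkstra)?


Dijkstra from 0:
Distances: {0: 0, 1: 8, 2: 15, 3: 7, 4: 14, 5: 11}
Shortest distance to 2 = 15, path = [0, 3, 2]


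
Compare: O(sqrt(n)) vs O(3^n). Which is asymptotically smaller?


sublinear grows slower than exponential (base 3)
O(sqrt(n)) is asymptotically smaller; O(3^n) grows faster


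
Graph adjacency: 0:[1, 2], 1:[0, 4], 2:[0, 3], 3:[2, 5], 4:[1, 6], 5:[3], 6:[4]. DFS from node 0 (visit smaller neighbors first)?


DFS stack-based: start with [0]
Visit order: [0, 1, 4, 6, 2, 3, 5]


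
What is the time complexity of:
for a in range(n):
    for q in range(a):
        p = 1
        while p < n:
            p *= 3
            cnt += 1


Per nesting level: O(n) * O(n) [triangular over a] * O(log n) = O(n^2 log n)
Complexity: O(n^2 log n)


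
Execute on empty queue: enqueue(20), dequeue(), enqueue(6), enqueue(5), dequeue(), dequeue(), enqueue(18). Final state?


enqueue(20) -> [20]
dequeue() returns 20 -> []
enqueue(6) -> [6]
enqueue(5) -> [6, 5]
dequeue() returns 6 -> [5]
dequeue() returns 5 -> []
enqueue(18) -> [18]
Final queue (front to back): [18]


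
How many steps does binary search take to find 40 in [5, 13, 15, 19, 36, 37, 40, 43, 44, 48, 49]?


Search for 40:
[0,10] mid=5 arr[5]=37
[6,10] mid=8 arr[8]=44
[6,7] mid=6 arr[6]=40
Total: 3 comparisons


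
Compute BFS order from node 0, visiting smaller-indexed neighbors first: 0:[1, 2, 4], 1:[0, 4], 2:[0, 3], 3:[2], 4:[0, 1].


BFS queue: start with [0]
Visit order: [0, 1, 2, 4, 3]


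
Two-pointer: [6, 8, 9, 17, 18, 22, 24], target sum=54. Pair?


Two pointers: lo=0, hi=6
No pair sums to 54


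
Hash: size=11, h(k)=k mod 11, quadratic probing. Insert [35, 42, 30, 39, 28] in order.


Insertions: 35->slot 2; 42->slot 9; 30->slot 8; 39->slot 6; 28->slot 7
Table: [None, None, 35, None, None, None, 39, 28, 30, 42, None]


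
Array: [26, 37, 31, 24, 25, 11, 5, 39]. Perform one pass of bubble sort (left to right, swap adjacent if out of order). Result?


After one pass: [26, 31, 24, 25, 11, 5, 37, 39]


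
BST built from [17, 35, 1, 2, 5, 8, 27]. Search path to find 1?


BST root = 17
Search for 1: compare at each node
Path: [17, 1]


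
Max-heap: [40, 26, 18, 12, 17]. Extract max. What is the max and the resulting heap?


Max = 40
Replace root with last, heapify down
Resulting heap: [26, 17, 18, 12]


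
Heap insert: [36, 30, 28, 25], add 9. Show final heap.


Append 9: [36, 30, 28, 25, 9]
Bubble up: no swaps needed
Result: [36, 30, 28, 25, 9]


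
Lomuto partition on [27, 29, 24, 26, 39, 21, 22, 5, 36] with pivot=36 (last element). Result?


Elements <= 36 go left of pivot.
Result: [27, 29, 24, 26, 21, 22, 5, 36, 39], pivot at index 7


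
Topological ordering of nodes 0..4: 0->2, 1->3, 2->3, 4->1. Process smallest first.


Kahn's algorithm, process smallest node first
Order: [0, 2, 4, 1, 3]


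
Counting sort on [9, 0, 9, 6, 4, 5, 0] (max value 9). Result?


Count array: [2, 0, 0, 0, 1, 1, 1, 0, 0, 2]
Reconstruct: [0, 0, 4, 5, 6, 9, 9]


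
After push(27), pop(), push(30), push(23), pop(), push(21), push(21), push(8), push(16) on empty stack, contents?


push(27) -> [27]
pop() returns 27 -> []
push(30) -> [30]
push(23) -> [30, 23]
pop() returns 23 -> [30]
push(21) -> [30, 21]
push(21) -> [30, 21, 21]
push(8) -> [30, 21, 21, 8]
push(16) -> [30, 21, 21, 8, 16]
Final stack (bottom to top): [30, 21, 21, 8, 16]


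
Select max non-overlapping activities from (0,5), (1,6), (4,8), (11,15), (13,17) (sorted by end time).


Greedy: pick earliest-ending, then skip overlaps.
Selected (2 activities): [(0, 5), (11, 15)]


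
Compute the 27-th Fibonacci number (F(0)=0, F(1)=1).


F(n)=F(n-1)+F(n-2)
...F(25)=75025, F(26)=121393, F(27)=196418


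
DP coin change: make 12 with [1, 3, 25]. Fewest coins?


dp[0]=0; dp[i]=1+min(dp[i-c] for c in coins)
...dp[7]=3, dp[8]=4, dp[9]=3, dp[10]=4, dp[11]=5, dp[12]=4
Minimum coins for 12 = 4


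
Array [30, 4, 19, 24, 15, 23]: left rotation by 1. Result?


Left rotate by 1: [4, 19, 24, 15, 23, 30]


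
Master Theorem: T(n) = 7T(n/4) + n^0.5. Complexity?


a=7, b=4, c=0.5. log_4(7)=1.404 > c=0.5. Case 1: O(n^log_b(a)) = O(n^1.404)
Complexity: O(n^1.404)


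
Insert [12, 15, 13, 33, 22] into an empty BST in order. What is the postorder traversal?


Root = 12; build tree by BST insertion.
Postorder traversal: [13, 22, 33, 15, 12]


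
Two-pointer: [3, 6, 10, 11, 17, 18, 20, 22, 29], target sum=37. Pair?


Two pointers: lo=0, hi=8
Found pair: (17, 20) summing to 37


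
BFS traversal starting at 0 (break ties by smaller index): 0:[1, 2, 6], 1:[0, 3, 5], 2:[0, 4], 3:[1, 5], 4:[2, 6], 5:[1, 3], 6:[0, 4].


BFS queue: start with [0]
Visit order: [0, 1, 2, 6, 3, 5, 4]


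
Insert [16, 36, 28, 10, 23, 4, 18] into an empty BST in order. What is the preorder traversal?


Root = 16; build tree by BST insertion.
Preorder traversal: [16, 10, 4, 36, 28, 23, 18]


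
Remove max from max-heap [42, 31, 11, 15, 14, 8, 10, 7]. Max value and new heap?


Max = 42
Replace root with last, heapify down
Resulting heap: [31, 15, 11, 7, 14, 8, 10]


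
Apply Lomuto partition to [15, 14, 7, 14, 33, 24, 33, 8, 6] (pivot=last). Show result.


Elements <= 6 go left of pivot.
Result: [6, 14, 7, 14, 33, 24, 33, 8, 15], pivot at index 0


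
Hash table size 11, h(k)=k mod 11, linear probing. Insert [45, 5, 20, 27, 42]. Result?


Insertions: 45->slot 1; 5->slot 5; 20->slot 9; 27->slot 6; 42->slot 10
Table: [None, 45, None, None, None, 5, 27, None, None, 20, 42]


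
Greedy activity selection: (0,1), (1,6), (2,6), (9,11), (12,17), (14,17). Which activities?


Greedy: pick earliest-ending, then skip overlaps.
Selected (4 activities): [(0, 1), (1, 6), (9, 11), (12, 17)]


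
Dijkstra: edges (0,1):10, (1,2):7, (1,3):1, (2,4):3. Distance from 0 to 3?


Dijkstra from 0:
Distances: {0: 0, 1: 10, 2: 17, 3: 11, 4: 20}
Shortest distance to 3 = 11, path = [0, 1, 3]


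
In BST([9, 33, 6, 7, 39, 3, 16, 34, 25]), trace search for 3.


BST root = 9
Search for 3: compare at each node
Path: [9, 6, 3]


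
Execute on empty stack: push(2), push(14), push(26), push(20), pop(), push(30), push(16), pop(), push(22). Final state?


push(2) -> [2]
push(14) -> [2, 14]
push(26) -> [2, 14, 26]
push(20) -> [2, 14, 26, 20]
pop() returns 20 -> [2, 14, 26]
push(30) -> [2, 14, 26, 30]
push(16) -> [2, 14, 26, 30, 16]
pop() returns 16 -> [2, 14, 26, 30]
push(22) -> [2, 14, 26, 30, 22]
Final stack (bottom to top): [2, 14, 26, 30, 22]


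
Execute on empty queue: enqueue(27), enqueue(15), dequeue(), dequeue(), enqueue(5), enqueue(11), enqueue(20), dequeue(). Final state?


enqueue(27) -> [27]
enqueue(15) -> [27, 15]
dequeue() returns 27 -> [15]
dequeue() returns 15 -> []
enqueue(5) -> [5]
enqueue(11) -> [5, 11]
enqueue(20) -> [5, 11, 20]
dequeue() returns 5 -> [11, 20]
Final queue (front to back): [11, 20]


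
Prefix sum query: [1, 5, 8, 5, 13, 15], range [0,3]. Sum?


Prefix sums: [0, 1, 6, 14, 19, 32, 47]
Sum[0..3] = prefix[4] - prefix[0] = 19 - 0 = 19


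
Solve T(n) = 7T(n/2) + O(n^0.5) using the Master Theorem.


a=7, b=2, c=0.5. log_2(7)=2.807 > c=0.5. Case 1: O(n^log_b(a)) = O(n^2.807)
Complexity: O(n^2.807)


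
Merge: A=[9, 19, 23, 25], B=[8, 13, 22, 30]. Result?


Compare heads, take smaller each step.
Merged: [8, 9, 13, 19, 22, 23, 25, 30]


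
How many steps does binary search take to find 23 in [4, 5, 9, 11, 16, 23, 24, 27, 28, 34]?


Search for 23:
[0,9] mid=4 arr[4]=16
[5,9] mid=7 arr[7]=27
[5,6] mid=5 arr[5]=23
Total: 3 comparisons


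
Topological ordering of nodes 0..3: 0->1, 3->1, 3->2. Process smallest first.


Kahn's algorithm, process smallest node first
Order: [0, 3, 1, 2]


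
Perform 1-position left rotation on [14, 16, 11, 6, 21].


Left rotate by 1: [16, 11, 6, 21, 14]


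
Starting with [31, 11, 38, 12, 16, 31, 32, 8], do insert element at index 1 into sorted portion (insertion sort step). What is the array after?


After one pass: [11, 31, 38, 12, 16, 31, 32, 8]


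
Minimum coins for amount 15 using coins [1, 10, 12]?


dp[0]=0; dp[i]=1+min(dp[i-c] for c in coins)
...dp[10]=1, dp[11]=2, dp[12]=1, dp[13]=2, dp[14]=3, dp[15]=4
Minimum coins for 15 = 4


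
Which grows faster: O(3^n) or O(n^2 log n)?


n^2 log n grows slower than exponential (base 3)
O(n^2 log n) is asymptotically smaller; O(3^n) grows faster


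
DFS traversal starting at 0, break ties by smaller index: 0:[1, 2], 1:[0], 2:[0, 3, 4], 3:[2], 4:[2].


DFS stack-based: start with [0]
Visit order: [0, 1, 2, 3, 4]


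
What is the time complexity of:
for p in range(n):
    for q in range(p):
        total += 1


Per nesting level: O(n) * O(n) [triangular over p] = O(n^2)
Complexity: O(n^2)


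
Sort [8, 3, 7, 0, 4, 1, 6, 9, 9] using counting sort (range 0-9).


Count array: [1, 1, 0, 1, 1, 0, 1, 1, 1, 2]
Reconstruct: [0, 1, 3, 4, 6, 7, 8, 9, 9]


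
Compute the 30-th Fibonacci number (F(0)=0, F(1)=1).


F(n)=F(n-1)+F(n-2)
...F(28)=317811, F(29)=514229, F(30)=832040


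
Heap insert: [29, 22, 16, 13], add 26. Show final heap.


Append 26: [29, 22, 16, 13, 26]
Bubble up: swap idx 4(26) with idx 1(22)
Result: [29, 26, 16, 13, 22]


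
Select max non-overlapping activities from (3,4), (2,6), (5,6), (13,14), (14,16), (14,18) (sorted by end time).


Greedy: pick earliest-ending, then skip overlaps.
Selected (4 activities): [(3, 4), (5, 6), (13, 14), (14, 16)]


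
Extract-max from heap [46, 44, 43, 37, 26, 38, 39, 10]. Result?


Max = 46
Replace root with last, heapify down
Resulting heap: [44, 37, 43, 10, 26, 38, 39]


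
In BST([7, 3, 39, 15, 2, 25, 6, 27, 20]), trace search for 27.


BST root = 7
Search for 27: compare at each node
Path: [7, 39, 15, 25, 27]


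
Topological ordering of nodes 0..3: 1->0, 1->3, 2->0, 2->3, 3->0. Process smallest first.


Kahn's algorithm, process smallest node first
Order: [1, 2, 3, 0]


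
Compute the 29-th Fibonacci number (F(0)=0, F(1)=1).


F(n)=F(n-1)+F(n-2)
...F(27)=196418, F(28)=317811, F(29)=514229


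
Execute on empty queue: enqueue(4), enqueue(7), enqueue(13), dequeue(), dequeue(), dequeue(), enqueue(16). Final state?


enqueue(4) -> [4]
enqueue(7) -> [4, 7]
enqueue(13) -> [4, 7, 13]
dequeue() returns 4 -> [7, 13]
dequeue() returns 7 -> [13]
dequeue() returns 13 -> []
enqueue(16) -> [16]
Final queue (front to back): [16]


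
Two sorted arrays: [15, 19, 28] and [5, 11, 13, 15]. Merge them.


Compare heads, take smaller each step.
Merged: [5, 11, 13, 15, 15, 19, 28]


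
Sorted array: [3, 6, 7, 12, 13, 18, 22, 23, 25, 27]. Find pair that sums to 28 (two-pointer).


Two pointers: lo=0, hi=9
Found pair: (3, 25) summing to 28


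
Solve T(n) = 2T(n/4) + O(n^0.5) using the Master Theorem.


a=2, b=4, c=0.5. log_4(2)=0.5 = c=0.5. Case 2: O(n^c log n) = O(sqrt(n) log n)
Complexity: O(sqrt(n) log n)


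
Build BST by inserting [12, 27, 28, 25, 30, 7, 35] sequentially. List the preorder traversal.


Root = 12; build tree by BST insertion.
Preorder traversal: [12, 7, 27, 25, 28, 30, 35]


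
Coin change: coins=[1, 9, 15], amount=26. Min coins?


dp[0]=0; dp[i]=1+min(dp[i-c] for c in coins)
...dp[21]=5, dp[22]=6, dp[23]=7, dp[24]=2, dp[25]=3, dp[26]=4
Minimum coins for 26 = 4


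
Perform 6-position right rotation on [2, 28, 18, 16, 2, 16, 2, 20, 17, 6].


Right rotate by 6: [2, 16, 2, 20, 17, 6, 2, 28, 18, 16]


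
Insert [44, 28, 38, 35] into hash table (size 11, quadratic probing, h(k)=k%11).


Insertions: 44->slot 0; 28->slot 6; 38->slot 5; 35->slot 2
Table: [44, None, 35, None, None, 38, 28, None, None, None, None]


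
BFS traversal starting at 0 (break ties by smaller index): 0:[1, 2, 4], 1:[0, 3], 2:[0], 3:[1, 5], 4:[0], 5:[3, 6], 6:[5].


BFS queue: start with [0]
Visit order: [0, 1, 2, 4, 3, 5, 6]


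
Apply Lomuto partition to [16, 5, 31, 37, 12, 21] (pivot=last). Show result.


Elements <= 21 go left of pivot.
Result: [16, 5, 12, 21, 31, 37], pivot at index 3


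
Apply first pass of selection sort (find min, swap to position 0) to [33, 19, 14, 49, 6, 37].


After one pass: [6, 19, 14, 49, 33, 37]


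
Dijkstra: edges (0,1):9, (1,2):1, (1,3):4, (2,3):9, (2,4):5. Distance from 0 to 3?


Dijkstra from 0:
Distances: {0: 0, 1: 9, 2: 10, 3: 13, 4: 15}
Shortest distance to 3 = 13, path = [0, 1, 3]


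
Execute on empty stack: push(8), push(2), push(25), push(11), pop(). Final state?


push(8) -> [8]
push(2) -> [8, 2]
push(25) -> [8, 2, 25]
push(11) -> [8, 2, 25, 11]
pop() returns 11 -> [8, 2, 25]
Final stack (bottom to top): [8, 2, 25]


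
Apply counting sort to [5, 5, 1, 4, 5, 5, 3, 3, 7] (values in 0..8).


Count array: [0, 1, 0, 2, 1, 4, 0, 1, 0]
Reconstruct: [1, 3, 3, 4, 5, 5, 5, 5, 7]


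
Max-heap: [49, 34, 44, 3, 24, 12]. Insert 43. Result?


Append 43: [49, 34, 44, 3, 24, 12, 43]
Bubble up: no swaps needed
Result: [49, 34, 44, 3, 24, 12, 43]


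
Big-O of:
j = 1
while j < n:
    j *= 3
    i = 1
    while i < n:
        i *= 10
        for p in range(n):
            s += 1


Per nesting level: O(log n) * O(log n) * O(n) = O(n (log n)^2)
Complexity: O(n (log n)^2)


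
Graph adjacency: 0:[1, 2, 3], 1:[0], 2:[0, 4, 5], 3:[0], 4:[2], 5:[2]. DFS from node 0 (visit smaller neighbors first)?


DFS stack-based: start with [0]
Visit order: [0, 1, 2, 4, 5, 3]


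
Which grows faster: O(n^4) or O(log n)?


logarithmic grows slower than quartic
O(log n) is asymptotically smaller; O(n^4) grows faster


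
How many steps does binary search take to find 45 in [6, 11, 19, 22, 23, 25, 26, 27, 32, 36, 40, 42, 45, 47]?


Search for 45:
[0,13] mid=6 arr[6]=26
[7,13] mid=10 arr[10]=40
[11,13] mid=12 arr[12]=45
Total: 3 comparisons


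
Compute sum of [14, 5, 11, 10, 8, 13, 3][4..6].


Prefix sums: [0, 14, 19, 30, 40, 48, 61, 64]
Sum[4..6] = prefix[7] - prefix[4] = 64 - 40 = 24


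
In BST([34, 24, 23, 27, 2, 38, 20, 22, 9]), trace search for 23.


BST root = 34
Search for 23: compare at each node
Path: [34, 24, 23]


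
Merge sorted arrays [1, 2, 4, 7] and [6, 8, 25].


Compare heads, take smaller each step.
Merged: [1, 2, 4, 6, 7, 8, 25]


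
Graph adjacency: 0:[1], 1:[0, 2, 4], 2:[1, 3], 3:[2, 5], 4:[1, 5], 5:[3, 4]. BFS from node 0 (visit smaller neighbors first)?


BFS queue: start with [0]
Visit order: [0, 1, 2, 4, 3, 5]


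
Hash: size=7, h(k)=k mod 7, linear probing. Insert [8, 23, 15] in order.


Insertions: 8->slot 1; 23->slot 2; 15->slot 3
Table: [None, 8, 23, 15, None, None, None]


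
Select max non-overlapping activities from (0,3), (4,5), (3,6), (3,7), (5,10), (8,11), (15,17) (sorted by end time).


Greedy: pick earliest-ending, then skip overlaps.
Selected (4 activities): [(0, 3), (4, 5), (5, 10), (15, 17)]


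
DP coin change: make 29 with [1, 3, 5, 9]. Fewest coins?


dp[0]=0; dp[i]=1+min(dp[i-c] for c in coins)
...dp[24]=4, dp[25]=5, dp[26]=4, dp[27]=3, dp[28]=4, dp[29]=5
Minimum coins for 29 = 5


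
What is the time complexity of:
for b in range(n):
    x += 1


Per nesting level: O(n) = O(n)
Complexity: O(n)


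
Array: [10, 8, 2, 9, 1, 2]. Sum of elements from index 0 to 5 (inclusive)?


Prefix sums: [0, 10, 18, 20, 29, 30, 32]
Sum[0..5] = prefix[6] - prefix[0] = 32 - 0 = 32


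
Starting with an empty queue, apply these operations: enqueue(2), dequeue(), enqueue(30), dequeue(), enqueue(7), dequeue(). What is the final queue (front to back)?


enqueue(2) -> [2]
dequeue() returns 2 -> []
enqueue(30) -> [30]
dequeue() returns 30 -> []
enqueue(7) -> [7]
dequeue() returns 7 -> []
Final queue (front to back): []


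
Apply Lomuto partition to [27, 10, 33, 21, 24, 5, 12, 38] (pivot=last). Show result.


Elements <= 38 go left of pivot.
Result: [27, 10, 33, 21, 24, 5, 12, 38], pivot at index 7


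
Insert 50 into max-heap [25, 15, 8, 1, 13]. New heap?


Append 50: [25, 15, 8, 1, 13, 50]
Bubble up: swap idx 5(50) with idx 2(8); swap idx 2(50) with idx 0(25)
Result: [50, 15, 25, 1, 13, 8]


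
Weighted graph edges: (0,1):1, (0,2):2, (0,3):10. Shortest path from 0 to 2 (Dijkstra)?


Dijkstra from 0:
Distances: {0: 0, 1: 1, 2: 2, 3: 10}
Shortest distance to 2 = 2, path = [0, 2]


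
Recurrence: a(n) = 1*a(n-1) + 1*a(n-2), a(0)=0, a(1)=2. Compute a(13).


Build bottom-up:
...a(11)=178, a(12)=288, a(13)=1*288+1*178=466


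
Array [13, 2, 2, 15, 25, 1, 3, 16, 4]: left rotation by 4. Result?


Left rotate by 4: [25, 1, 3, 16, 4, 13, 2, 2, 15]


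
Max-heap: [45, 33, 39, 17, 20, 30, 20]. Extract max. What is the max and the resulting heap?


Max = 45
Replace root with last, heapify down
Resulting heap: [39, 33, 30, 17, 20, 20]


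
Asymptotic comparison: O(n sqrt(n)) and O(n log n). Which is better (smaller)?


linearithmic grows slower than n^1.5
O(n log n) is asymptotically smaller; O(n sqrt(n)) grows faster


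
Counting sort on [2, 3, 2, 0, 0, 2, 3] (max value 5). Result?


Count array: [2, 0, 3, 2, 0, 0]
Reconstruct: [0, 0, 2, 2, 2, 3, 3]


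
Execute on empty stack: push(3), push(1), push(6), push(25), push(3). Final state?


push(3) -> [3]
push(1) -> [3, 1]
push(6) -> [3, 1, 6]
push(25) -> [3, 1, 6, 25]
push(3) -> [3, 1, 6, 25, 3]
Final stack (bottom to top): [3, 1, 6, 25, 3]


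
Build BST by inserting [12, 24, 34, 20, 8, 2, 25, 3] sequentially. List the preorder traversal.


Root = 12; build tree by BST insertion.
Preorder traversal: [12, 8, 2, 3, 24, 20, 34, 25]
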